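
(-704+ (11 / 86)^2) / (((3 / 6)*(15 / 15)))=-1407.97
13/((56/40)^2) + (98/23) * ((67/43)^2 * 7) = 164714521/2083823 = 79.04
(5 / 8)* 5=25/8 = 3.12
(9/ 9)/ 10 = 1/10 = 0.10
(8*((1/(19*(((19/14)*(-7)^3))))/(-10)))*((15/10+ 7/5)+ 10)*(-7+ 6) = -516/442225 = 0.00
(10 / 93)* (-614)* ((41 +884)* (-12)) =732838.71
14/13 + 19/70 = 1227/910 = 1.35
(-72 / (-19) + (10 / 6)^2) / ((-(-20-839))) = 1123/146889 = 0.01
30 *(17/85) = 6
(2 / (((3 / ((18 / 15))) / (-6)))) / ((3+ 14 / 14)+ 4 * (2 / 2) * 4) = -6/25 = -0.24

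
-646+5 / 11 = -7101/11 = -645.55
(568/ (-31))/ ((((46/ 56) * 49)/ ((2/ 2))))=-2272/4991 = -0.46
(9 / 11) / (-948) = -3/3476 = 0.00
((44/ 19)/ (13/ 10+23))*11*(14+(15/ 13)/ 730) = 64311500/4381533 = 14.68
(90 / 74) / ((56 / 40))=225/259 = 0.87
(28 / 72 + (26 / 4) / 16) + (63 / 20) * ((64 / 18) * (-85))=-273947/288 = -951.20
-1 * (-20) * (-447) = -8940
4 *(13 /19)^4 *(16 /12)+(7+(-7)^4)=941895880/390963 = 2409.17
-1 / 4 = -0.25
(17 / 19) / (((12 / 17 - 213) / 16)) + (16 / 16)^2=63947/68571 = 0.93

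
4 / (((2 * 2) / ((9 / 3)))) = 3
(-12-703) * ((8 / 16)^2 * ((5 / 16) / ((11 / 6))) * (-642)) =312975/16 = 19560.94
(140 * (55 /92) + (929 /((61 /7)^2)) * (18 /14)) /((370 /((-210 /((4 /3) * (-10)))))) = 268034949/63331420 = 4.23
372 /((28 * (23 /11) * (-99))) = -31/483 = -0.06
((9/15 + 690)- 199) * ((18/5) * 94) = 4158936/25 = 166357.44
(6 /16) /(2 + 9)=3/88 = 0.03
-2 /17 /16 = -1/136 = -0.01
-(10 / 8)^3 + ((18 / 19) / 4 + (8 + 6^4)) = 1583577/1216 = 1302.28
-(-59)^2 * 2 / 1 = -6962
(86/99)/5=86/495 = 0.17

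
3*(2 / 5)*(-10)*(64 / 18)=-128/3 = -42.67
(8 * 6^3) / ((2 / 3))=2592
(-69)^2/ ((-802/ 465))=-2213865/802 = -2760.43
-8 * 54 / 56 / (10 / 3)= -81/35 = -2.31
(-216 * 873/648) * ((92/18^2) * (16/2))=-17848/27 = -661.04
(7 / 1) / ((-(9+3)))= -7/12 = -0.58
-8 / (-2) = 4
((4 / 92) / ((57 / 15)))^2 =25/190969 = 0.00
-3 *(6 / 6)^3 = -3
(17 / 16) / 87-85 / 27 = -39287/12528 = -3.14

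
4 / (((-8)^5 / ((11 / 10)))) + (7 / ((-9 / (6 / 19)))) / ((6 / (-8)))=4585639/14008320 = 0.33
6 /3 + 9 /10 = 29/10 = 2.90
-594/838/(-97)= 297/40643 = 0.01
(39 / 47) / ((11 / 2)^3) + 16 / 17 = 1006216/1063469 = 0.95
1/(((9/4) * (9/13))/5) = 3.21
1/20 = 0.05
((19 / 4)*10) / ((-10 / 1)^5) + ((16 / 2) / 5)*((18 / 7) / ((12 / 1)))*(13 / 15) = 83067/280000 = 0.30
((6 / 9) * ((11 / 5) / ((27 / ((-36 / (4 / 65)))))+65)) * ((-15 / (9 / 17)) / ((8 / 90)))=-11050/3 = -3683.33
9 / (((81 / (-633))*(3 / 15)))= -351.67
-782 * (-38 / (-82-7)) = -29716/89 = -333.89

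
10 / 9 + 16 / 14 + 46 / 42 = 211/63 = 3.35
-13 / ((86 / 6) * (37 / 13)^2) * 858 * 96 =-542887488/58867 = -9222.27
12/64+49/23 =853/368 = 2.32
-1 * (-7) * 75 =525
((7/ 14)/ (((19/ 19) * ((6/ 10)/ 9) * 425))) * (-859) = -2577/170 = -15.16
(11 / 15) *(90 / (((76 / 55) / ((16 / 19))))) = 14520/361 = 40.22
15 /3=5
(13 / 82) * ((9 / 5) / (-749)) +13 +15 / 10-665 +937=43990584/153545 = 286.50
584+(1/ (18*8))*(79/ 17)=1429711/2448 = 584.03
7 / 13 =0.54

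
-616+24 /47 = -28928/47 = -615.49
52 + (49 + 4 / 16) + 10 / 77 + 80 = 55865/308 = 181.38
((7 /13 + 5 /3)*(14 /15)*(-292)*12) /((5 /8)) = -11250176/975 = -11538.64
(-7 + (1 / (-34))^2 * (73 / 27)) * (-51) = 218411/612 = 356.88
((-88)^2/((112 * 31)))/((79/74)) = 35816/17143 = 2.09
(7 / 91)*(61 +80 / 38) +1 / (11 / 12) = 16153/2717 = 5.95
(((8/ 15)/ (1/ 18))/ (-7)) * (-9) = 432/35 = 12.34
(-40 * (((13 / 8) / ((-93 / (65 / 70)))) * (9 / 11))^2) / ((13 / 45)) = -4448925/182328608 = -0.02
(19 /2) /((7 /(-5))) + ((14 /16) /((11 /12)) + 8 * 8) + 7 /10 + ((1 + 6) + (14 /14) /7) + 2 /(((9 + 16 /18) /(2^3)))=67.63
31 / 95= 0.33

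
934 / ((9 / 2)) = 1868/9 = 207.56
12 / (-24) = -1/2 = -0.50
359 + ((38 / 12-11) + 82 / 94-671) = -318.96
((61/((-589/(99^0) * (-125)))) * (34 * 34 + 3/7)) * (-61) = -6024299/103075 = -58.45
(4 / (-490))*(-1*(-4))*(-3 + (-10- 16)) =232/245 = 0.95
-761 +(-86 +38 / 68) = -28779/34 = -846.44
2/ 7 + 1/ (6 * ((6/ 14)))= 0.67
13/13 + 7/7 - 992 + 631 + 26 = -333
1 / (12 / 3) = 1/4 = 0.25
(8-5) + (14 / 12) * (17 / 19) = 461/114 = 4.04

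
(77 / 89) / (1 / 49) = 3773/89 = 42.39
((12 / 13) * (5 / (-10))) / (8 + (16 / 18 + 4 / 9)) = -9/182 = -0.05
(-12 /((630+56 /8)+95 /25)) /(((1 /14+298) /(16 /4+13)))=-1190/1114191 = 0.00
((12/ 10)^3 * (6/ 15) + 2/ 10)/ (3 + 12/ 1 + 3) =557/11250 = 0.05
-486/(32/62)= -7533/8 = -941.62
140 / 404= 0.35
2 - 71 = -69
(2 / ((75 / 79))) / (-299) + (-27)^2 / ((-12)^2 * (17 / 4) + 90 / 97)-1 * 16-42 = -935216047/16459950 = -56.82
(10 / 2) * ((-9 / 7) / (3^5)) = -0.03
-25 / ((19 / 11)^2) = -3025/361 = -8.38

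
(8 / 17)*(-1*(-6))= 48/17 = 2.82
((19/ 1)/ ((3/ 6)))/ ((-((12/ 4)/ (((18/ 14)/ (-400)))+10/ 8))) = 456/11185 = 0.04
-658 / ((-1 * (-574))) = -47/41 = -1.15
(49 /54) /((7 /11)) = 77/54 = 1.43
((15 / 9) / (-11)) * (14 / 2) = -35/33 = -1.06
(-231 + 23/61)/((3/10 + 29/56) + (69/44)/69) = -43329440/157929 = -274.36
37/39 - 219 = -8504/39 = -218.05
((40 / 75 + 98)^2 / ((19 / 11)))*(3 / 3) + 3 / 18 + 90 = 48829573/8550 = 5711.06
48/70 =24/35 = 0.69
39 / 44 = 0.89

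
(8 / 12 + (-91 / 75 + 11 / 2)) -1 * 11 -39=-6757/150 = -45.05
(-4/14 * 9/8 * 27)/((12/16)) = -11.57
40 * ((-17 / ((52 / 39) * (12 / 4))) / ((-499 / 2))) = 340/499 = 0.68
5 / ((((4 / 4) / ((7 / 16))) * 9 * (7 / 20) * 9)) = 25/324 = 0.08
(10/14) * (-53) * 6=-1590/7 = -227.14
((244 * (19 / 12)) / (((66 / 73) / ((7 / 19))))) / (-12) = -13.12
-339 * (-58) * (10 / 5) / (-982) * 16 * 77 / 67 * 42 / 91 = -145341504/427661 = -339.85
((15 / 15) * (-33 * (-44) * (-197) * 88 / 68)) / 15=-2097656/85 = -24678.31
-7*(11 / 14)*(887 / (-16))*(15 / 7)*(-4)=-146355/56 = -2613.48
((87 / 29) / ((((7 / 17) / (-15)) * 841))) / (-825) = 51/323785 = 0.00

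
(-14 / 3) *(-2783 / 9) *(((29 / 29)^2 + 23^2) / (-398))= -10324930/5373 = -1921.63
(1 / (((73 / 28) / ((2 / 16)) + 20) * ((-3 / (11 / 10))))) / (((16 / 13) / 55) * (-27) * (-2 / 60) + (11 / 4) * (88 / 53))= -2915/1489656 = 0.00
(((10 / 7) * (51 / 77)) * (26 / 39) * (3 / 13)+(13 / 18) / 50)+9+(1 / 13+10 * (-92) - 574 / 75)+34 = -223095805/252252 = -884.42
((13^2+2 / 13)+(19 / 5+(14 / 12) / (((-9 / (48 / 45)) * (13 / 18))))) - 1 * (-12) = 108086/585 = 184.76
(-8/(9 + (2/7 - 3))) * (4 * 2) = -112/11 = -10.18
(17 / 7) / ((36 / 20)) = 85/63 = 1.35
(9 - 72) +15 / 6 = -121/2 = -60.50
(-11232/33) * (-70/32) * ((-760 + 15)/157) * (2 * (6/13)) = -5632200/1727 = -3261.26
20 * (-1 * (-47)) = 940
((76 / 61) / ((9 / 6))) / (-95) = -8/915 = -0.01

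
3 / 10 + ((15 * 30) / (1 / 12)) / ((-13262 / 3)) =-0.92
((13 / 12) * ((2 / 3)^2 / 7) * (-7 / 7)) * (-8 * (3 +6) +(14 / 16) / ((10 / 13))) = 73697/15120 = 4.87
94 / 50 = 47/25 = 1.88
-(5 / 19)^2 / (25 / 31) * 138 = -4278/361 = -11.85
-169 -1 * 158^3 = -3944481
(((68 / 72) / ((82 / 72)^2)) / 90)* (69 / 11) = 4692/92455 = 0.05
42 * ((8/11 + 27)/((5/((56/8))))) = 17934/11 = 1630.36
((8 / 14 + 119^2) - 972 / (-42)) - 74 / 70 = 496428/35 = 14183.66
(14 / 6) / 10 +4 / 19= 253/570 = 0.44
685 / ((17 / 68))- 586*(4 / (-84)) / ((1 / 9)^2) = 35002/7 = 5000.29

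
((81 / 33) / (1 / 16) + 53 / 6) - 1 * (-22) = 4627/66 = 70.11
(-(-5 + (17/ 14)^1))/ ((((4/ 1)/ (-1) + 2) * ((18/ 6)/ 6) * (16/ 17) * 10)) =-901/2240 = -0.40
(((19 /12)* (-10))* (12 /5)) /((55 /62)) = -2356/55 = -42.84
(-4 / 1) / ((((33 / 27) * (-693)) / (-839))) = -3356/847 = -3.96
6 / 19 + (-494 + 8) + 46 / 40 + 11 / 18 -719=-4113997/3420 = -1202.92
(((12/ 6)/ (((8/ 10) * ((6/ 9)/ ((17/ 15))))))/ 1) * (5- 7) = -17/2 = -8.50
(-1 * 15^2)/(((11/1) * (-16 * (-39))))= -75/2288 = -0.03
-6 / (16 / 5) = -15/8 = -1.88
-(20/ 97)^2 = -400/9409 = -0.04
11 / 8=1.38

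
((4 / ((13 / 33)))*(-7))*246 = -227304/13 = -17484.92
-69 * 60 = -4140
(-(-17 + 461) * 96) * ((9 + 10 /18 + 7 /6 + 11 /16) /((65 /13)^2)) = -486328/25 = -19453.12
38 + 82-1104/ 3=-248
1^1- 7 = -6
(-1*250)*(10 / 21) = -2500/21 = -119.05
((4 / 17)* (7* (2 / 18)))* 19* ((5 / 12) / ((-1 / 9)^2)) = 1995/17 = 117.35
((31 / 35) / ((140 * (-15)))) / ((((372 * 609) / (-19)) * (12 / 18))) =19/358092000 = 0.00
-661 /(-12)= 661/12 = 55.08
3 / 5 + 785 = 3928/5 = 785.60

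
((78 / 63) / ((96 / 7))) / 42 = 13/6048 = 0.00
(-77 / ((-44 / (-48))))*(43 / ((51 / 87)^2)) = -10511.04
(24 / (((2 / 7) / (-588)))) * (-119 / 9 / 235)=653072/235 = 2779.03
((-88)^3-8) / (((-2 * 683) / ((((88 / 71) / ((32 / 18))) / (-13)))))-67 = -59104033/630409 = -93.76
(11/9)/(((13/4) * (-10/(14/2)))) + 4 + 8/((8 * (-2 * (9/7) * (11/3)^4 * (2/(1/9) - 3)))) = 12801599/3425994 = 3.74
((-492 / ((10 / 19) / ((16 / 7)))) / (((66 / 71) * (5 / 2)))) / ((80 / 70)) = -221236/275 = -804.49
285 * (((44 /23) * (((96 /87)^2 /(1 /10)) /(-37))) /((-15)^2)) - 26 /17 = -84930074/36500241 = -2.33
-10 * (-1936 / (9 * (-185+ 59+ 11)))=-3872/207 = -18.71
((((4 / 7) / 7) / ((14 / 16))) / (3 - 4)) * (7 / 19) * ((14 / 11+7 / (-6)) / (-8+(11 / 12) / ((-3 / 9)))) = 64/188727 = 0.00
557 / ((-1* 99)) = -557/99 = -5.63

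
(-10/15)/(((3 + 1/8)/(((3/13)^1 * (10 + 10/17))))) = -0.52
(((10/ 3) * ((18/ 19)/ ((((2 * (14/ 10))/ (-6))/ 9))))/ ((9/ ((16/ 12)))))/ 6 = -200/133 = -1.50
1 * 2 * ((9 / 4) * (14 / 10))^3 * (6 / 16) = 750141/32000 = 23.44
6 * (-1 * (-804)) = 4824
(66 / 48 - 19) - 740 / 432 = -4177/216 = -19.34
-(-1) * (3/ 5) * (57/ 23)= 171/115 = 1.49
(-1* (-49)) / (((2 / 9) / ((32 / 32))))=441/2 = 220.50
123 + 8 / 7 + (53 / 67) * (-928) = -286065/469 = -609.95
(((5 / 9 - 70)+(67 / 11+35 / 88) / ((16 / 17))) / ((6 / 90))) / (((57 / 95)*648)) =-19815925/8211456 = -2.41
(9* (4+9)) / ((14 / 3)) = 351/14 = 25.07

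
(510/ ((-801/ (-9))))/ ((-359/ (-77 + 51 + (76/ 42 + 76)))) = -184960/223657 = -0.83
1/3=0.33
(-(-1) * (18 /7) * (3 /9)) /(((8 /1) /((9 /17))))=0.06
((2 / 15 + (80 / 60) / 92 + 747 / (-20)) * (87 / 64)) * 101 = -150371931/29440 = -5107.74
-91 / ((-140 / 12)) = 39/5 = 7.80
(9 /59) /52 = 9/3068 = 0.00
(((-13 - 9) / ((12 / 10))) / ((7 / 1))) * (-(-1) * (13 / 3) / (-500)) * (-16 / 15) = -572/23625 = -0.02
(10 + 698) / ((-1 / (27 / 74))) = -9558/37 = -258.32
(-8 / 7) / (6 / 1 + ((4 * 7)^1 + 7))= -8/287 = -0.03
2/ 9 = 0.22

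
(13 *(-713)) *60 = -556140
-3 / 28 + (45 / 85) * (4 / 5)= 753/2380 = 0.32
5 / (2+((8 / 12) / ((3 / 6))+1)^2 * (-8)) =-45/374 = -0.12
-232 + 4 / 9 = -2084/9 = -231.56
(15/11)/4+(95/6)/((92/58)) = 7835/759 = 10.32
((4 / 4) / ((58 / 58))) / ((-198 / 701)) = -701/198 = -3.54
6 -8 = -2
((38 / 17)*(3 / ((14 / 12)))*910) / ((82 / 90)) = 4001400/697 = 5740.89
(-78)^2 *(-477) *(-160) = 464330880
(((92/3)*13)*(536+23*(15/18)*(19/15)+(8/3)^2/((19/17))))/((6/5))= 96572515/513 = 188250.52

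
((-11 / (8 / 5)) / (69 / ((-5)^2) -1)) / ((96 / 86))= -5375/1536 = -3.50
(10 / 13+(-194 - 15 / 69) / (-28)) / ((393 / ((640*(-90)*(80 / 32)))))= -774132000/274183 = -2823.41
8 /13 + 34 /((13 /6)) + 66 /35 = 8278/455 = 18.19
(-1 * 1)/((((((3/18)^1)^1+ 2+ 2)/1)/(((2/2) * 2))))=-12/25 = -0.48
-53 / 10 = -5.30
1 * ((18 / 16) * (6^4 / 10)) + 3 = 744/5 = 148.80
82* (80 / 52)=1640/13 = 126.15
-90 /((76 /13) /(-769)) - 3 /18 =11838.39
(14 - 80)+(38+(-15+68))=25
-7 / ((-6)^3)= 7/216 = 0.03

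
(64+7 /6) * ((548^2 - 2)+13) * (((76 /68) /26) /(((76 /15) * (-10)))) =-16603.95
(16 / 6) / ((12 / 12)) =8/3 = 2.67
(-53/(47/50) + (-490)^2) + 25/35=78974585/329 = 240044.33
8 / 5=1.60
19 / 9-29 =-242/9 = -26.89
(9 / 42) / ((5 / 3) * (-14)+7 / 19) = -171/18326 = -0.01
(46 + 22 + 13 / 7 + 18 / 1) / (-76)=-615/532 = -1.16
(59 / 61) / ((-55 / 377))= -22243/3355 = -6.63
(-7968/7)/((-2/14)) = 7968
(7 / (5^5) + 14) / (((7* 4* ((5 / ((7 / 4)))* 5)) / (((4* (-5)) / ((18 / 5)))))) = -43757/225000 = -0.19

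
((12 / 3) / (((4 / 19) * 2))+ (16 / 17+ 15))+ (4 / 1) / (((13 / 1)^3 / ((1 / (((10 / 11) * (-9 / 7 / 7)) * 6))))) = 256536349/10084230 = 25.44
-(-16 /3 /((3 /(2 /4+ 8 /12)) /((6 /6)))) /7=8/27 = 0.30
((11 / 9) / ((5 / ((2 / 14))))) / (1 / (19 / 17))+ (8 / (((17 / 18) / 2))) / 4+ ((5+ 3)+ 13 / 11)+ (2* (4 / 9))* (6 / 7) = 837514/58905 = 14.22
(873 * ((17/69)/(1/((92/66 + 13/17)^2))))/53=142252537/7522449 = 18.91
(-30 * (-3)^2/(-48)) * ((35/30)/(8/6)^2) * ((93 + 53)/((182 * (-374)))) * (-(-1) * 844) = -2079405/311168 = -6.68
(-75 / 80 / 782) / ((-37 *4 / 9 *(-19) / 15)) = -2025/35183744 = 0.00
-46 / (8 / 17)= -97.75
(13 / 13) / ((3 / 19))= 19/3 = 6.33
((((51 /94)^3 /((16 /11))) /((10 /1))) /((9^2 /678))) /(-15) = -6106859/996700800 = -0.01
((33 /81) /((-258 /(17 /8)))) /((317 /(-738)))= 7667/981432 = 0.01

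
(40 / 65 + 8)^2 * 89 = 1116416/169 = 6606.01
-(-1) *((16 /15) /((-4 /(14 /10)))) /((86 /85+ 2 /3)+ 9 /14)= -6664/41435 = -0.16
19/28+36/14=13/4 = 3.25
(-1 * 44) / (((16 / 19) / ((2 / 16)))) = -209/32 = -6.53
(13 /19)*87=59.53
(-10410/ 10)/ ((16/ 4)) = -260.25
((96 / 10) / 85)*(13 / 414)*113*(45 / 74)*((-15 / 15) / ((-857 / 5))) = 17628/12398219 = 0.00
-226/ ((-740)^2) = -113/273800 = 0.00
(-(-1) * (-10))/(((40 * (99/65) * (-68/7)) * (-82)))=-455/2208096 = 0.00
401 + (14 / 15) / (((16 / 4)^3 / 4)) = 48127/120 = 401.06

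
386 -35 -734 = -383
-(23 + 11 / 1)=-34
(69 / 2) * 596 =20562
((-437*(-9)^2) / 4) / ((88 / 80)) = -176985/22 = -8044.77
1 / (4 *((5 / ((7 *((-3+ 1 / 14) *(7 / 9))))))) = -287/360 = -0.80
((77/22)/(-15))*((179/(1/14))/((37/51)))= -149107/185 = -805.98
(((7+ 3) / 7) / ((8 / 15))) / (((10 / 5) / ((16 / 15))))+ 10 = 80/7 = 11.43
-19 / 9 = -2.11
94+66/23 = 2228/23 = 96.87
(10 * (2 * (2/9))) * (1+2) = 40/3 = 13.33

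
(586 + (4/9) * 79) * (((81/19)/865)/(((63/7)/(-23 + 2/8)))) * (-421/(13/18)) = 14826357/3287 = 4510.60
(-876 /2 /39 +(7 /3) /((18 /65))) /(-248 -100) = 1969/244296 = 0.01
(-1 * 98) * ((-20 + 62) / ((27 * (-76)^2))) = -343/12996 = -0.03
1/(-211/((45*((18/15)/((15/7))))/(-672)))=3/16880 = 0.00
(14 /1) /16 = 7/8 = 0.88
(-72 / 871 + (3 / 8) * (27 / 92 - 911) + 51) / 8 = -186289341/5128448 = -36.32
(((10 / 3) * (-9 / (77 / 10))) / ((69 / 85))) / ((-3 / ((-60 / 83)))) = -170000/146993 = -1.16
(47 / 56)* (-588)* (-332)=163842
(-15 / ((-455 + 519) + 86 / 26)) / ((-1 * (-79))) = -39/13825 = 0.00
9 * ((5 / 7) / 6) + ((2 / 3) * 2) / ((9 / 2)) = 517/378 = 1.37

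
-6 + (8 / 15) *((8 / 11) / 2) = -958/165 = -5.81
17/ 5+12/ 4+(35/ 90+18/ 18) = 701/90 = 7.79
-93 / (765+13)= -93/778 = -0.12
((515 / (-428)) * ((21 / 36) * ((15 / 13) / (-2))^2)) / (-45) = 18025/3471936 = 0.01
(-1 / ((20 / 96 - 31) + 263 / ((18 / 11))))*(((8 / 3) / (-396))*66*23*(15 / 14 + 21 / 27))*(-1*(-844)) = 72367936/589365 = 122.79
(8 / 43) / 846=4/18189 = 0.00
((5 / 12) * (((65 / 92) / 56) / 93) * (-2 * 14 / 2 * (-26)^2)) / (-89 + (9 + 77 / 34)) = 0.01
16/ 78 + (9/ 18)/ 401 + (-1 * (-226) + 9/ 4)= 14291317/62556 = 228.46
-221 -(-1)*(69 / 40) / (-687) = -2024383/9160 = -221.00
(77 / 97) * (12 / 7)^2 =1584/679 = 2.33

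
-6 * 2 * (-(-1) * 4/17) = -48/17 = -2.82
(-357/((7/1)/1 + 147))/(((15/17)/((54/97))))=-1.46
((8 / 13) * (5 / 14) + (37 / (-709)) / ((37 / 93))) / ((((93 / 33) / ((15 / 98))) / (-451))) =-425430555/196008722 = -2.17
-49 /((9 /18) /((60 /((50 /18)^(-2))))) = -1225000/27 = -45370.37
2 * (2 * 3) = 12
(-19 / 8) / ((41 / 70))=-665/164 = -4.05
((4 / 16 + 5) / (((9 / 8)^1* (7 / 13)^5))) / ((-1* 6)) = -371293/21609 = -17.18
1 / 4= 0.25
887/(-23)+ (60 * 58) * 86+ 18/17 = 117003815/391 = 299242.49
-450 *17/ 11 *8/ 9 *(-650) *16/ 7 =70720000/77 = 918441.56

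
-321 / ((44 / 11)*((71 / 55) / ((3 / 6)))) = -31.08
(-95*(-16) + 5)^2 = 2325625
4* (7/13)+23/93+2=5321/1209 = 4.40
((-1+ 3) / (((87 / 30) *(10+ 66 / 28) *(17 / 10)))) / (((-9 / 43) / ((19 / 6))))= -1143800/2302803 = -0.50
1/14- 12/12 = -13/14 = -0.93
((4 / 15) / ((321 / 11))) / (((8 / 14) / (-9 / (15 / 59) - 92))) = -49049/24075 = -2.04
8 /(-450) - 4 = -904/225 = -4.02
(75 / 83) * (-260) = -19500/83 = -234.94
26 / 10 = 13/5 = 2.60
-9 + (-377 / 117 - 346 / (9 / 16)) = -1882/3 = -627.33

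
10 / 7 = 1.43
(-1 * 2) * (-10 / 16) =5/4 = 1.25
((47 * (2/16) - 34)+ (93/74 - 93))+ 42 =-23049/296 = -77.87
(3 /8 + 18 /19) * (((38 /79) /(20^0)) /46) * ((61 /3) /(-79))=-4087/1148344 = 0.00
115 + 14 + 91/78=781/6 = 130.17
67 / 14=4.79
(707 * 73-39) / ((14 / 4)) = 103144/7 = 14734.86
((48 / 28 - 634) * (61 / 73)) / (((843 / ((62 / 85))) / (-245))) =117173924/1046163 = 112.00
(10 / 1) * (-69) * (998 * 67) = -46137540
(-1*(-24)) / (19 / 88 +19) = 2112/1691 = 1.25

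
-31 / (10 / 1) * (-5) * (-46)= -713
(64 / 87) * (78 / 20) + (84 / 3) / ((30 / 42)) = 1220/29 = 42.07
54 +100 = 154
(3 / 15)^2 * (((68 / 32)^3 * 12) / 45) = 4913/48000 = 0.10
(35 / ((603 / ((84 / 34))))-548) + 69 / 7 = -12868409/23919 = -538.00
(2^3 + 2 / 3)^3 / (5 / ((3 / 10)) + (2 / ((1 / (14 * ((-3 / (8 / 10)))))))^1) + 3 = -10421/2385 = -4.37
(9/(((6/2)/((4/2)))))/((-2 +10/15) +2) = 9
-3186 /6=-531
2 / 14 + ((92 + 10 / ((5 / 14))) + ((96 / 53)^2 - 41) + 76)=3115086/19663 = 158.42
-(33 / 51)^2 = -121/289 = -0.42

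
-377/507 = -29/39 = -0.74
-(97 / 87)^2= -9409/7569 = -1.24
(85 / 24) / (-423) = -85/10152 = -0.01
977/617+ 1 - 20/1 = -10746/617 = -17.42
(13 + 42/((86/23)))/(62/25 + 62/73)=950825/130634 = 7.28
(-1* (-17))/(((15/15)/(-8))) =-136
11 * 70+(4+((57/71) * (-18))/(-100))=2748213/3550 = 774.14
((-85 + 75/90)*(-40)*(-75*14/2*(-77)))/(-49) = -2777500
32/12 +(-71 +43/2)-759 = -4835/6 = -805.83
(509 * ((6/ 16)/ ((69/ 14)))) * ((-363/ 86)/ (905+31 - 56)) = -117579/632960 = -0.19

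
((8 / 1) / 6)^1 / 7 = 4/21 = 0.19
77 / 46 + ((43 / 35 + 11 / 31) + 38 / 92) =91594/24955 = 3.67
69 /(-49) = -69/49 = -1.41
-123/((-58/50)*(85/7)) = 4305/493 = 8.73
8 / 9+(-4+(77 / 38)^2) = 0.99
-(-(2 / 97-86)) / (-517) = 8340/50149 = 0.17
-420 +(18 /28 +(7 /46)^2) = -6211175/14812 = -419.33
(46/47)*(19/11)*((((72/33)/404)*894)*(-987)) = -98450856/12221 = -8055.88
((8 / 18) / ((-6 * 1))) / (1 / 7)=-14/27 = -0.52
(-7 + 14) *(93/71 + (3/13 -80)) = -549.22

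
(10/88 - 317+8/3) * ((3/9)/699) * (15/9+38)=-4935763/830412 = -5.94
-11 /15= -0.73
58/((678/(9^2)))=783/113 = 6.93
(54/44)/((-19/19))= -27/22 = -1.23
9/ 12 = 3/4 = 0.75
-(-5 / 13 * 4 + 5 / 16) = 255/208 = 1.23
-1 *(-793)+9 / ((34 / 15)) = 27097/34 = 796.97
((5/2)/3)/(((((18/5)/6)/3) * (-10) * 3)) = -5/36 = -0.14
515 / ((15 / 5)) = 515/3 = 171.67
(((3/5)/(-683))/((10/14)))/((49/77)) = -33/17075 = 0.00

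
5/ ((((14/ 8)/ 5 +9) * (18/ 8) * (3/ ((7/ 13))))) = 2800/65637 = 0.04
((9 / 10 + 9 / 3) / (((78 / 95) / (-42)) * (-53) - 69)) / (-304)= 273/1446272 = 0.00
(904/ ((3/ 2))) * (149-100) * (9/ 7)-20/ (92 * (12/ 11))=10479113/276 = 37967.80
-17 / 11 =-1.55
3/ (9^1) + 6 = 19/3 = 6.33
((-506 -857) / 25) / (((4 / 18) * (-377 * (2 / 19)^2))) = 152703/2600 = 58.73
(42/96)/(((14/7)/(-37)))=-259/32 = -8.09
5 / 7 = 0.71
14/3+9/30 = 149/30 = 4.97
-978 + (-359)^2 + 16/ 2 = 127911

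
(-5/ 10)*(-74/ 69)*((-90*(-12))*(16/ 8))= 26640/23 = 1158.26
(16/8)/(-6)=-1/3 = -0.33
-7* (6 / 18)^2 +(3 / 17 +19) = 2815/153 = 18.40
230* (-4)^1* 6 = -5520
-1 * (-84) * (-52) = -4368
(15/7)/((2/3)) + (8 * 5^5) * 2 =700045/14 = 50003.21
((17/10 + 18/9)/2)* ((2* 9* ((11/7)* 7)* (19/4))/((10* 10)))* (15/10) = 208791/8000 = 26.10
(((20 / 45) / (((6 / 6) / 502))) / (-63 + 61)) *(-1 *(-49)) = -49196/9 = -5466.22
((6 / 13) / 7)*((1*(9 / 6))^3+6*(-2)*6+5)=-1527/364 = -4.20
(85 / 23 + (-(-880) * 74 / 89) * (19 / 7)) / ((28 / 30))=2131.82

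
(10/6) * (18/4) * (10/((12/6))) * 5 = 375/2 = 187.50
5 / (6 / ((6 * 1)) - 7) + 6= 31/6 = 5.17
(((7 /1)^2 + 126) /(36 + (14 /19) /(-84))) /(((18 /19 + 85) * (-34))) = -189525/113903383 = 0.00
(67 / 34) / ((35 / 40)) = 268/119 = 2.25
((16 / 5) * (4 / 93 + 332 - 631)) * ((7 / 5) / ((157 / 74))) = -230431264/365025 = -631.28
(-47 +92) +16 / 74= 1673/37 = 45.22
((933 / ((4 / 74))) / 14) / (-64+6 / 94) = -1622487/84140 = -19.28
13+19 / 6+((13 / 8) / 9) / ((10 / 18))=1979/120 = 16.49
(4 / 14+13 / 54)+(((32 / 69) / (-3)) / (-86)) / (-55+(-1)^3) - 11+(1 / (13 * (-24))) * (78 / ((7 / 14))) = -10.97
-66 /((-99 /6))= 4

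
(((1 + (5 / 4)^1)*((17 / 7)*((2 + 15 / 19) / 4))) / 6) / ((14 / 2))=2703/29792 = 0.09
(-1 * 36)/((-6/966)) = 5796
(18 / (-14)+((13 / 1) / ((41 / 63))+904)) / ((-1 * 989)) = -264812/283843 = -0.93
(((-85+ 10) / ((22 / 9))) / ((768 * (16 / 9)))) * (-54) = 54675/45056 = 1.21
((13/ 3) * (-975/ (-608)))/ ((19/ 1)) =4225/11552 = 0.37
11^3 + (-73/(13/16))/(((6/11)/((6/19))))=315909/247 = 1278.98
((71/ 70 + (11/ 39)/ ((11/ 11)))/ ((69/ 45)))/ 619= 3539/2591134 = 0.00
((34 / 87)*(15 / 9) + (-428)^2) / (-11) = -47811194/2871 = -16653.15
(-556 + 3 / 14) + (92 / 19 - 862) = -375843/266 = -1412.94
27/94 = 0.29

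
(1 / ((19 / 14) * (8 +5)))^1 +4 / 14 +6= 10966/1729 = 6.34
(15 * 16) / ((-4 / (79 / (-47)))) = 4740/47 = 100.85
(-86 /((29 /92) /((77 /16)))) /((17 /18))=-685377/493 = -1390.22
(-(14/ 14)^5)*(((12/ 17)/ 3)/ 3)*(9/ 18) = -2/51 = -0.04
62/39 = 1.59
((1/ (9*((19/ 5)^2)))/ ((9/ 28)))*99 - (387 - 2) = -1243165/3249 = -382.63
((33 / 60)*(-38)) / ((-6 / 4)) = 209/15 = 13.93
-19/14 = -1.36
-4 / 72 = -1/18 = -0.06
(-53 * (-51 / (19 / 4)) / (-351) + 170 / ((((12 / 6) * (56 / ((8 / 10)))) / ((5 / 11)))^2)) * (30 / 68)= -50222345/70294224 = -0.71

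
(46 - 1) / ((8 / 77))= 3465/8 = 433.12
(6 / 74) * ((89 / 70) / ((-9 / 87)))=-2581/2590 = -1.00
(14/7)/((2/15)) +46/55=871/55 = 15.84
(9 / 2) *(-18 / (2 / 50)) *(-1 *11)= 22275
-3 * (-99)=297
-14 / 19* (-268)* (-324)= -1215648/19 = -63981.47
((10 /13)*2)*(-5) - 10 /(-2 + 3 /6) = -40/39 = -1.03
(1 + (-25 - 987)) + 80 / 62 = -31301/31 = -1009.71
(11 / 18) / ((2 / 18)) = 11/2 = 5.50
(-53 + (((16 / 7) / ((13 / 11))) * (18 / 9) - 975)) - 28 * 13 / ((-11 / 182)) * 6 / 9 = 8981668/3003 = 2990.90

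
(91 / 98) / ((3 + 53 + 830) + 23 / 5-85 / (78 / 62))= 2535/2246888 = 0.00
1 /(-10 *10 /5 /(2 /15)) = -1/150 = -0.01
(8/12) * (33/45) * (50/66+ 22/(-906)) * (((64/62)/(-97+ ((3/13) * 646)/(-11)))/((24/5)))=-464464/666017361 = 0.00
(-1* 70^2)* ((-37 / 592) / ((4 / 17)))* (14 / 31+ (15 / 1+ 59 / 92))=20945.94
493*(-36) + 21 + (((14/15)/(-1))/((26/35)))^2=-26960366/1521 = -17725.42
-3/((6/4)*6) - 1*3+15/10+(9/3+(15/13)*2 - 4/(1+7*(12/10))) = 11177/3666 = 3.05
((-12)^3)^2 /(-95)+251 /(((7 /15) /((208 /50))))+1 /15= -58241747/1995 = -29193.86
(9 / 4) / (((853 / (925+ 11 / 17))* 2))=17703/14501 = 1.22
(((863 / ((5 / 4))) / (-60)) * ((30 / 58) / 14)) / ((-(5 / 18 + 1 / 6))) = 7767/8120 = 0.96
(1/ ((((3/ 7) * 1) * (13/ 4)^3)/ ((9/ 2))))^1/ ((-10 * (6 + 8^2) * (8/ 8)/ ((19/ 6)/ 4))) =-19/54925 = 0.00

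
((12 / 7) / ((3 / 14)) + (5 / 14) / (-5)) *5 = 555/14 = 39.64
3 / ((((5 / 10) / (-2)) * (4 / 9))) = -27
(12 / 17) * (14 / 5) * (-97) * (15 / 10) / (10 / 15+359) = -73332/91715 = -0.80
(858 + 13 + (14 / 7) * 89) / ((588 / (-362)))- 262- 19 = -272483/294 = -926.81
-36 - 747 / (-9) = 47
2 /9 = 0.22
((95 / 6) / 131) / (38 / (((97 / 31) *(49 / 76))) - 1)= 90307/13326630 = 0.01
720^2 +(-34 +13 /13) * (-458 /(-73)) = 518192.96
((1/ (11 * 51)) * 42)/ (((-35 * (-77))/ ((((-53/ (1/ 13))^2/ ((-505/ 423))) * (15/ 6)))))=-200806983/7271495 = -27.62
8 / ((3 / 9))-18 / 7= 150/7 = 21.43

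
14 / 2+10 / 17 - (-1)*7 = 14.59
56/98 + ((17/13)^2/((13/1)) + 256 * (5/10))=1979323/15379 = 128.70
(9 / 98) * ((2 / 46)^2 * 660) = 2970/25921 = 0.11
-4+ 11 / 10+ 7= 41/10 = 4.10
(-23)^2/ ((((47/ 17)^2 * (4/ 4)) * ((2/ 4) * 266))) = 152881/293797 = 0.52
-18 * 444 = -7992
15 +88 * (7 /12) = 199/3 = 66.33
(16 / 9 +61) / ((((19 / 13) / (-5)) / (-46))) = 1689350/171 = 9879.24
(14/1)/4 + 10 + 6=39/2 = 19.50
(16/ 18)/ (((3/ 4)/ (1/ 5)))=32/135 = 0.24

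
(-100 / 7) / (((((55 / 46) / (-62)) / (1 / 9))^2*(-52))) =8133904/891891 = 9.12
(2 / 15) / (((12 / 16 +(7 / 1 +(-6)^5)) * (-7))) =8/3262665 = 0.00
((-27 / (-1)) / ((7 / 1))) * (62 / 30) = 279/35 = 7.97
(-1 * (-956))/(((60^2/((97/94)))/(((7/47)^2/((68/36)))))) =1135967/352998200 = 0.00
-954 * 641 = -611514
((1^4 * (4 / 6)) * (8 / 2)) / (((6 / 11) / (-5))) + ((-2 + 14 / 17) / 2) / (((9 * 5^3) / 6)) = -93512/3825 = -24.45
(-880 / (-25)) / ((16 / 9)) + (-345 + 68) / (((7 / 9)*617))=415116/21595 = 19.22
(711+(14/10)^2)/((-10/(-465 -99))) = 5026368/125 = 40210.94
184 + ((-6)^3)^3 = -10077512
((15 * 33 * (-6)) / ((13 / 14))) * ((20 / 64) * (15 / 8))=-779625/416 = -1874.10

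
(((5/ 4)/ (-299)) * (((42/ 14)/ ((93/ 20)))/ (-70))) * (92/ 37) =10/104377 = 0.00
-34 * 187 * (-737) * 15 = 70287690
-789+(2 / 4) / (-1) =-1579/2 = -789.50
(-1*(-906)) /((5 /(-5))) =-906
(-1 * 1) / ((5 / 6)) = -6/5 = -1.20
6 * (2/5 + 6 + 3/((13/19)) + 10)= 8106/65 = 124.71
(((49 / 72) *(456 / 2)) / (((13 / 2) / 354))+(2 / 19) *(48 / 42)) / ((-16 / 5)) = -36528305/13832 = -2640.85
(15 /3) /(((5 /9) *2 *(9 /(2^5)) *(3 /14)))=224/3 = 74.67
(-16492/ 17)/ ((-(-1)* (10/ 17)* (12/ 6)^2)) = -4123/10 = -412.30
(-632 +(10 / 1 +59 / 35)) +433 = -6556/35 = -187.31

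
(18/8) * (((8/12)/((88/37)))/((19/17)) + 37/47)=367077/157168 = 2.34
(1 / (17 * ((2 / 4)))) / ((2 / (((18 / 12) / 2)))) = 3/68 = 0.04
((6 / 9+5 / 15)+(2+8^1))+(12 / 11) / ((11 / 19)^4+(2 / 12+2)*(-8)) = 809973493/74060459 = 10.94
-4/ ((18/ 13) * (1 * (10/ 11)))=-143/45 = -3.18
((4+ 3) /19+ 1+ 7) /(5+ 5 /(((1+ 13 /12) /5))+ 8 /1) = 159/475 = 0.33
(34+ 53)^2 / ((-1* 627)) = -2523/209 = -12.07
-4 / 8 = -1/2 = -0.50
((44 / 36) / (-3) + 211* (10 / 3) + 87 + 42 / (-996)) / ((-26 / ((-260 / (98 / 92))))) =814259570/109809 = 7415.24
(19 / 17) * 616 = 11704/17 = 688.47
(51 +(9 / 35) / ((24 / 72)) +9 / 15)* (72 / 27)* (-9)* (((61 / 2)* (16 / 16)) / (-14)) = 2738.28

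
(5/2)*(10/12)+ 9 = 133/12 = 11.08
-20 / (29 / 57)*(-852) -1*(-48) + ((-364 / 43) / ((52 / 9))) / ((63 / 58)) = 41823214/1247 = 33539.06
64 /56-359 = -2505/7 = -357.86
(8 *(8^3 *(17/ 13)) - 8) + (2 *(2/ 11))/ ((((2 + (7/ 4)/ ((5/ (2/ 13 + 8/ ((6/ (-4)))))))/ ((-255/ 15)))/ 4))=54451944/10439 = 5216.20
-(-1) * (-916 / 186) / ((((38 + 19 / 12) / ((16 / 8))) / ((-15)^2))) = -55.99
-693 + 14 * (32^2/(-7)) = -2741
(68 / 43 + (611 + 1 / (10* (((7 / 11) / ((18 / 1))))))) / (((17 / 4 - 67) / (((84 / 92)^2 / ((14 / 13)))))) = -216728928/28547485 = -7.59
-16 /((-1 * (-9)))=-16/9 = -1.78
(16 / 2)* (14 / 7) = 16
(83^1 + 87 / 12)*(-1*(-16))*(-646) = -932824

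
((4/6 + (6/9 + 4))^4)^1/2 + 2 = 406.54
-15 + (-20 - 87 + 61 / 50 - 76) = -9839/50 = -196.78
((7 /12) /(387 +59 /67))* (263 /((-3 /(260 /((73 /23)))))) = -184403765/17074116 = -10.80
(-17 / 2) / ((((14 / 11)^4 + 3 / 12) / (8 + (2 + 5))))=-44.37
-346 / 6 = -173/3 = -57.67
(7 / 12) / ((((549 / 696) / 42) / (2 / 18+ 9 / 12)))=26.75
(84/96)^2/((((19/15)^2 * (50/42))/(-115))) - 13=-1365367/23104 = -59.10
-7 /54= -0.13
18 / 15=6/5 = 1.20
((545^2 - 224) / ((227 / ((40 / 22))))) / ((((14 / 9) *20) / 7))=2671209/4994 = 534.88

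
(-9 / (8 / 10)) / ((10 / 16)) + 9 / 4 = -63/4 = -15.75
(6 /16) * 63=189/8 = 23.62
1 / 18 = 0.06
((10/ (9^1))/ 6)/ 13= 5/351 = 0.01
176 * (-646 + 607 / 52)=-1451340/13 = -111641.54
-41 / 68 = -0.60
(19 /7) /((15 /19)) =361/105 = 3.44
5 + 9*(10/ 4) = 55/2 = 27.50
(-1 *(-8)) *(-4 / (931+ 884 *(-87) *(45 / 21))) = 224/1147103 = 0.00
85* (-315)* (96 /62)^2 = -64193.13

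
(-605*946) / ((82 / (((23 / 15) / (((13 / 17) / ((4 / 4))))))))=-22378103/1599 = -13995.06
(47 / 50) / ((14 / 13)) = 611/700 = 0.87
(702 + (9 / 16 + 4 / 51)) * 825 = 157672625/272 = 579678.77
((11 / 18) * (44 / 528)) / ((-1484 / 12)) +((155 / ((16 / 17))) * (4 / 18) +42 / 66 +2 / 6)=1839707/48972 = 37.57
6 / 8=0.75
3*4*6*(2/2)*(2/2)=72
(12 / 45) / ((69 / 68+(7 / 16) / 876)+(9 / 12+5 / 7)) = 2223872/20677765 = 0.11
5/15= 0.33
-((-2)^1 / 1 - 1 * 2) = 4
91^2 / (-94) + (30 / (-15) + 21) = -69.10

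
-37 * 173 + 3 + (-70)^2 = -1498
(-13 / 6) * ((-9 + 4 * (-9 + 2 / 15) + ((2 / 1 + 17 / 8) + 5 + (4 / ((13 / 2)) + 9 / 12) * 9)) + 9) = 30.45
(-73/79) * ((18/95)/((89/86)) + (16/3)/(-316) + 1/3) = -24357691/52767655 = -0.46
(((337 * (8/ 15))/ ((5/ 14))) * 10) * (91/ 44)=1717352/165 = 10408.19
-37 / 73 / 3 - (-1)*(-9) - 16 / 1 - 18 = -9454/219 = -43.17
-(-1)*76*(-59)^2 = 264556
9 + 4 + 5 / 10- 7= 13/2 = 6.50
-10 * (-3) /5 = 6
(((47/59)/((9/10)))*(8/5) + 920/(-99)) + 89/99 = -40757/5841 = -6.98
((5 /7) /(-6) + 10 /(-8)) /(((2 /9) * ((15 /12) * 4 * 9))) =-23/168 = -0.14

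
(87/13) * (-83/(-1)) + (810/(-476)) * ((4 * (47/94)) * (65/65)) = 854034/1547 = 552.06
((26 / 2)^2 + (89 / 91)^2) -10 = 1324600/8281 = 159.96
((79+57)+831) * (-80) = -77360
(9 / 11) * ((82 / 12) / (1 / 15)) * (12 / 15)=738/11 = 67.09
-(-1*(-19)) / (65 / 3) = -57/65 = -0.88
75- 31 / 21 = 1544/21 = 73.52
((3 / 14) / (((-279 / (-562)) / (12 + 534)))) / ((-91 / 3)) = -1686/217 = -7.77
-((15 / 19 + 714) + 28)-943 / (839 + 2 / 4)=-1031807/1387 = -743.91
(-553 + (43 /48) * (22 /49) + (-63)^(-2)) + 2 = -17482573/31752 = -550.60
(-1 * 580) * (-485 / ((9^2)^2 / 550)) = 154715000/6561 = 23581.01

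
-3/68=-0.04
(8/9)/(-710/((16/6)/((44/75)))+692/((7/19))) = 280/542457 = 0.00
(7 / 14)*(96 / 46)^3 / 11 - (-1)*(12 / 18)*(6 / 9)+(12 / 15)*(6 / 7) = 65064212/42158655 = 1.54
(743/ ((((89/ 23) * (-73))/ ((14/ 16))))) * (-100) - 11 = 2847641/12994 = 219.15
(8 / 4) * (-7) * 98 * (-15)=20580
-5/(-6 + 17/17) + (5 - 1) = 5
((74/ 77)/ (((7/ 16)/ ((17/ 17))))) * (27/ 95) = 31968/51205 = 0.62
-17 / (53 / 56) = -952/53 = -17.96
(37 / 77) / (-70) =-37/5390 = -0.01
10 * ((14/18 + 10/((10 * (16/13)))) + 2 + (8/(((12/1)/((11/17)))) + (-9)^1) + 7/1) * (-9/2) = -24745/272 = -90.97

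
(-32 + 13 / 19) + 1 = -576/19 = -30.32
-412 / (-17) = 412/17 = 24.24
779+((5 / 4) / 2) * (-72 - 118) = 2641/4 = 660.25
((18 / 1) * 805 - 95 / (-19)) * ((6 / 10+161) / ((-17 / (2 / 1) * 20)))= -1171196/85 = -13778.78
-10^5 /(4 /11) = -275000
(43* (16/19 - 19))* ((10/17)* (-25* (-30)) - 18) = -106722990/323 = -330411.73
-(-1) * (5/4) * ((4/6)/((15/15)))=0.83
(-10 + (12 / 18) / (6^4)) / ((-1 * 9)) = 19439/17496 = 1.11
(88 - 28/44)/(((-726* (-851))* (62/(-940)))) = -7285/3398043 = 0.00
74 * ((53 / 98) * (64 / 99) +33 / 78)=3605909/63063 = 57.18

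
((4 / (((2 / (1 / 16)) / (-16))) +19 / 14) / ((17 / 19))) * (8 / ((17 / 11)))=-7524/2023 = -3.72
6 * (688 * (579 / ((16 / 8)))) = 1195056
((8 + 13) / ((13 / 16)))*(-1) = -336/13 = -25.85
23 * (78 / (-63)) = -598/21 = -28.48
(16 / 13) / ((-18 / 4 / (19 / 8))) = -76/117 = -0.65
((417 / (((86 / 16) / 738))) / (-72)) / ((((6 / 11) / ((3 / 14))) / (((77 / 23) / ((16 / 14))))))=-14481159/15824 = -915.14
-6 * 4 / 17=-24/17 = -1.41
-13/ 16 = -0.81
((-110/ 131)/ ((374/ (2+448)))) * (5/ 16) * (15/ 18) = -9375/35632 = -0.26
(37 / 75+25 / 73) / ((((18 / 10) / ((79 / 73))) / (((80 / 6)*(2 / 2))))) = 2892032/431649 = 6.70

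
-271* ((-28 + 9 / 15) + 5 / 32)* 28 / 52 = 8269023/2080 = 3975.49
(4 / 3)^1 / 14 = 2/21 = 0.10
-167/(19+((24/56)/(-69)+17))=-26887/5795 = -4.64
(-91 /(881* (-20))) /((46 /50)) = 0.01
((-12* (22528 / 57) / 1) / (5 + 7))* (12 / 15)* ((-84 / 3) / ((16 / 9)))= 473088/95 = 4979.87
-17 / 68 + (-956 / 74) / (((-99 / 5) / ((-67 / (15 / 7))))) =-907717/43956 = -20.65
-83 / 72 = -1.15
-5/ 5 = -1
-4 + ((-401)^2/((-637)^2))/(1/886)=140846610/405769 = 347.11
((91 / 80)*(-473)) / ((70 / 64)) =-12298/25 = -491.92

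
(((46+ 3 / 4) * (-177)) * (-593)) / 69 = 71114.88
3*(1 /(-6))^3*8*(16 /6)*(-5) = 40/27 = 1.48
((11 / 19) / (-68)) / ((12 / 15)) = -55/5168 = -0.01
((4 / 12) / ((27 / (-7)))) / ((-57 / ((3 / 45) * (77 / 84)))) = 77/831060 = 0.00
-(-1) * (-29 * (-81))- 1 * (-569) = 2918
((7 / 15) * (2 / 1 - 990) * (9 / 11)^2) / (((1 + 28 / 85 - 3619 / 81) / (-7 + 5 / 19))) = -866121984/18056951 = -47.97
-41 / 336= -0.12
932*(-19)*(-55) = 973940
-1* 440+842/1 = 402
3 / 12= 1/4 = 0.25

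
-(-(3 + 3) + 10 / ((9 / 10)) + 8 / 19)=-946/171 = -5.53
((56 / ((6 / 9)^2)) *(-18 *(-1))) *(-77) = -174636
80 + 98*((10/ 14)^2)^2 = 5170/49 = 105.51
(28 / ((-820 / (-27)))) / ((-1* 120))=-63/8200 = -0.01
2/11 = 0.18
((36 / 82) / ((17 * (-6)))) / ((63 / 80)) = -80/14637 = -0.01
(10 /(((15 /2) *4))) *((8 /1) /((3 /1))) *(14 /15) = 112/135 = 0.83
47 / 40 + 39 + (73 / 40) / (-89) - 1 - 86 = -16677/356 = -46.85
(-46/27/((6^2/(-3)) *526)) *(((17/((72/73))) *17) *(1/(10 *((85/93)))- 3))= -2597413/11361600 = -0.23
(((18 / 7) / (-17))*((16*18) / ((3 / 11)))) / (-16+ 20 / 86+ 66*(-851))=11352/3992807 = 0.00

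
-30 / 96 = -5/16 = -0.31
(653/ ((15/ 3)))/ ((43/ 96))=62688/215 = 291.57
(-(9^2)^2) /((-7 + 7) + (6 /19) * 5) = -41553/10 = -4155.30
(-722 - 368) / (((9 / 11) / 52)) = -623480/9 = -69275.56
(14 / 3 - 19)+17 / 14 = -551/42 = -13.12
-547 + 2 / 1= -545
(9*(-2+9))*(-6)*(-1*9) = 3402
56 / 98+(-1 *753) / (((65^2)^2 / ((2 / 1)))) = 71391958/124954375 = 0.57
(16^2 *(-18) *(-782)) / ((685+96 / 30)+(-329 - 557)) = -18217.67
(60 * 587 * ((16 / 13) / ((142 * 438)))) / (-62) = -23480/2088749 = -0.01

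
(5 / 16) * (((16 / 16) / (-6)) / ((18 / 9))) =-5/192 = -0.03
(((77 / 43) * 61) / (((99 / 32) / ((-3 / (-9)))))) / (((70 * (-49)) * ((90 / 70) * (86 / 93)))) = -15128/5241915 = 0.00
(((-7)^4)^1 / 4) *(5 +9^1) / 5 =16807/10 = 1680.70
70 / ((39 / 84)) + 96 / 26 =2008/13 = 154.46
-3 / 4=-0.75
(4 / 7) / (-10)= -2/35 = -0.06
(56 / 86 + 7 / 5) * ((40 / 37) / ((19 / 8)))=28224/30229 = 0.93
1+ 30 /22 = 26/11 = 2.36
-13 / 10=-1.30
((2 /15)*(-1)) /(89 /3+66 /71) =-142/32585 = 0.00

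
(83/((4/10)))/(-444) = -415/888 = -0.47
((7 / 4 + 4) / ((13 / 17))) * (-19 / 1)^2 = 141151/52 = 2714.44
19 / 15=1.27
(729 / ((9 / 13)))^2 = 1108809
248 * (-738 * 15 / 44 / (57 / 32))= -7320960/209 = -35028.52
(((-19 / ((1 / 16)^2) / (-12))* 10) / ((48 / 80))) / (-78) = -30400/351 = -86.61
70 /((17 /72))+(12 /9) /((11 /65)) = 170740/561 = 304.35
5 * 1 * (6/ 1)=30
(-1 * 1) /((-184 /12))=0.07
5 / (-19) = -5/19 = -0.26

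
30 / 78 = 0.38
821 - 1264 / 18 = 6757/9 = 750.78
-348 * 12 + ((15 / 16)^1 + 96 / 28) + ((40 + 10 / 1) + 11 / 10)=-2307499/560 = -4120.53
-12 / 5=-2.40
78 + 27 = 105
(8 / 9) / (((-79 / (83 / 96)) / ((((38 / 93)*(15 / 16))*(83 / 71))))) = -654455/150231456 = 0.00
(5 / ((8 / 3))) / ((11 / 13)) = 195/88 = 2.22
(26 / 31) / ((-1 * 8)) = -13/124 = -0.10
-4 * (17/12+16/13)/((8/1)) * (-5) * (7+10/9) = 150745/2808 = 53.68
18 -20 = -2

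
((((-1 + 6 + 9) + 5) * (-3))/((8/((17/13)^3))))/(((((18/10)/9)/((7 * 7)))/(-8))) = 68610045/2197 = 31228.97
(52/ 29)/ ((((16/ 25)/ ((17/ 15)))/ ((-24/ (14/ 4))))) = -4420/203 = -21.77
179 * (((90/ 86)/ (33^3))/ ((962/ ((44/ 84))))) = 895/315333018 = 0.00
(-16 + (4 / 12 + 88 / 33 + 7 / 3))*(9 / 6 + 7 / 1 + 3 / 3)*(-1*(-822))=-83296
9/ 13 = 0.69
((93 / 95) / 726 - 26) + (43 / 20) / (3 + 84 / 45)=-85782659/3356540 = -25.56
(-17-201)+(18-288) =-488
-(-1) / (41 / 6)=6/41 = 0.15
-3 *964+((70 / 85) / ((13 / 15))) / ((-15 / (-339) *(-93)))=-19814674/6851 = -2892.23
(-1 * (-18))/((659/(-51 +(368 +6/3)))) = 5742/659 = 8.71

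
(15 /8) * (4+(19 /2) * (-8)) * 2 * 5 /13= -1350/13 = -103.85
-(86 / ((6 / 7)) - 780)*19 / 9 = 38741/27 = 1434.85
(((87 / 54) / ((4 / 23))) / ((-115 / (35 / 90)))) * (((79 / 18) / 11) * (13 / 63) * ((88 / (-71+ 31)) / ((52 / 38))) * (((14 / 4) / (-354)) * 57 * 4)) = -5789357/619358400 = -0.01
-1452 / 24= -121/2 = -60.50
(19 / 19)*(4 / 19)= 4/19 = 0.21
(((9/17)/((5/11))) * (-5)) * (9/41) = -891/697 = -1.28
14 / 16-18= -137/8 = -17.12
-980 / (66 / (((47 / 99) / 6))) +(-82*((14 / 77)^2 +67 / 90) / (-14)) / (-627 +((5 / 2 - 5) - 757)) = -9262088/7861455 = -1.18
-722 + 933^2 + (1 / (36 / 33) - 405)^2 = 148759249/144 = 1033050.34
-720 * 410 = -295200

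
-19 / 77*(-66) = 16.29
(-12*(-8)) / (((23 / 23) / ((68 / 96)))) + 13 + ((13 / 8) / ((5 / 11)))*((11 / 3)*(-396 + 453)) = 33127/40 = 828.18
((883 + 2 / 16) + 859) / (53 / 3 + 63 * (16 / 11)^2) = 5059131/438376 = 11.54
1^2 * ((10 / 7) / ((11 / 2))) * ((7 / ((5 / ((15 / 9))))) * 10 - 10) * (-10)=-8000/231 = -34.63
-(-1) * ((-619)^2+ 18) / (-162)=-383179/162 = -2365.30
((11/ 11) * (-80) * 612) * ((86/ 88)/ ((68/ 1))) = -7740/11 = -703.64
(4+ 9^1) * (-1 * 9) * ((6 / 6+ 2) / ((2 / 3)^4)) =-1776.94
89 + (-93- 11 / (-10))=-29/10 = -2.90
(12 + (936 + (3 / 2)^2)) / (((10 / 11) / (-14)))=-292677/20 = -14633.85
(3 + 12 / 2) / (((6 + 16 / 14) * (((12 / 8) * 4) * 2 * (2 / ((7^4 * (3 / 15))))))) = 50421/2000 = 25.21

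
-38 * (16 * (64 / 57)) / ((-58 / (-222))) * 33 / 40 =-312576/145 = -2155.70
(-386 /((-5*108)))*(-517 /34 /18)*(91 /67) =-0.82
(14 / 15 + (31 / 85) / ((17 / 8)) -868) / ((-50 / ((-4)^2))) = 6012784/21675 = 277.41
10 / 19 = 0.53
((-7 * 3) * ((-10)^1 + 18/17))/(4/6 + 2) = 1197/17 = 70.41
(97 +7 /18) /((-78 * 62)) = -1753/87048 = -0.02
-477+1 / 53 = -25280/53 = -476.98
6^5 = 7776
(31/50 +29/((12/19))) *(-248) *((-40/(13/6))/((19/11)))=152342432/1235 = 123354.20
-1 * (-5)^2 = -25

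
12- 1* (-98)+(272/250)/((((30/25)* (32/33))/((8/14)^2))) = 135124/1225 = 110.31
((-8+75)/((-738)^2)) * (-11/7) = -737/3812508 = 0.00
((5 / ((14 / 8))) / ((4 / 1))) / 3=5/21 = 0.24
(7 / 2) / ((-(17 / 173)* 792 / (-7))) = 8477/26928 = 0.31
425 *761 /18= 323425/18 = 17968.06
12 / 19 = 0.63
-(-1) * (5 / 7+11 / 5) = 102/35 = 2.91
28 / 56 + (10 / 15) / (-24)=17/36 = 0.47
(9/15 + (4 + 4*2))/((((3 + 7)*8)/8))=63/50 = 1.26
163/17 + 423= 7354/17 = 432.59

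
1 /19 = 0.05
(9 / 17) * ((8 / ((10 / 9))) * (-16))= -5184/85 = -60.99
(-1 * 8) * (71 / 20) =-142/5 = -28.40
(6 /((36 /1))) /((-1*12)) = -1/72 = -0.01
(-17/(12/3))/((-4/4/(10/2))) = 85/4 = 21.25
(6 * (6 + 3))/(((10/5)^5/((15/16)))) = 405/256 = 1.58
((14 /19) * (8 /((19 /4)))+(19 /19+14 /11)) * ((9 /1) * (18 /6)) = 376731/3971 = 94.87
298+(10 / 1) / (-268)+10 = 41267/134 = 307.96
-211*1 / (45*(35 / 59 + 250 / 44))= -273878/366525 = -0.75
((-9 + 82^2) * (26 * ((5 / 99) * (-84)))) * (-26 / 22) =875354.82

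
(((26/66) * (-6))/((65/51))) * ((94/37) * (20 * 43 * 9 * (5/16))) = -11396.06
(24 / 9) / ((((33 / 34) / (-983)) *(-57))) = 267376/5643 = 47.38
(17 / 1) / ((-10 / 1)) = -17/10 = -1.70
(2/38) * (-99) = -99/19 = -5.21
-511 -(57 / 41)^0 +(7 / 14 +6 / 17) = -17379/34 = -511.15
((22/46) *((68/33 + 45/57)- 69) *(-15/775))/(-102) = -20738/3454485 = -0.01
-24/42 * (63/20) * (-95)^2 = -16245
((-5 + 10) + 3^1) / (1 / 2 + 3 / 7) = 112/13 = 8.62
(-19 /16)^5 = -2476099/1048576 = -2.36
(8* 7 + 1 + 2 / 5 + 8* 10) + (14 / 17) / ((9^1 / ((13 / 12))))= 631121/4590 = 137.50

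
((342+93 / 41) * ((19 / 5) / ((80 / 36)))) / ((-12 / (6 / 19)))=-25407/1640 = -15.49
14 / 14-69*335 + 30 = -23084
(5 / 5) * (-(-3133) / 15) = 208.87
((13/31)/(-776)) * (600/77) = -975/231539 = 0.00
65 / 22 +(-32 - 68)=-2135/22 = -97.05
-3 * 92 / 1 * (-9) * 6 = 14904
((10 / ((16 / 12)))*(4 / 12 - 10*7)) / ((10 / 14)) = -1463/2 = -731.50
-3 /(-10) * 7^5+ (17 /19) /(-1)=957829/190 = 5041.21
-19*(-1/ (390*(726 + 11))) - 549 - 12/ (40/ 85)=-82564258/143715 = -574.50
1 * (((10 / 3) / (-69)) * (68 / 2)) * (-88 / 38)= 14960/3933 = 3.80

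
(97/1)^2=9409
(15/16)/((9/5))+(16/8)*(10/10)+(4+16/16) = 361/48 = 7.52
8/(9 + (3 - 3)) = 8/9 = 0.89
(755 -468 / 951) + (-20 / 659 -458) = 296.48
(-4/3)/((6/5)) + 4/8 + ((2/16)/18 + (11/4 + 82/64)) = 329/96 = 3.43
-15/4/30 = -1/8 = -0.12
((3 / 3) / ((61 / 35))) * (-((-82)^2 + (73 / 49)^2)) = -80748265/20923 = -3859.31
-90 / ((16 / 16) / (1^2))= -90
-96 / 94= -48/47 = -1.02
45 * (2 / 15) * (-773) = -4638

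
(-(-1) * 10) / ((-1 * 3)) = -10/3 = -3.33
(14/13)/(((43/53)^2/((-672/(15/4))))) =-35236096/120185 = -293.18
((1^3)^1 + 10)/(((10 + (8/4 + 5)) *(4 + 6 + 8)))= 11/306 = 0.04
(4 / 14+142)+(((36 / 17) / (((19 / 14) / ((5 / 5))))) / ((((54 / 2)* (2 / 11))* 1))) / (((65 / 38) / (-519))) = 354604/7735 = 45.84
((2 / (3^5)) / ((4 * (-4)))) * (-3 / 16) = 1/10368 = 0.00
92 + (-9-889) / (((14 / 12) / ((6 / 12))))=-292.86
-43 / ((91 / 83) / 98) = -49966/13 = -3843.54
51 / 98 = 0.52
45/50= 9/10 = 0.90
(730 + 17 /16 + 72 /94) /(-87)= -8.41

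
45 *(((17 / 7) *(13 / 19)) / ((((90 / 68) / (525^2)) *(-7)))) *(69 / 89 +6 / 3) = -549461250/89 = -6173721.91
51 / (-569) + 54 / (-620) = -31173/176390 = -0.18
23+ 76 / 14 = 199/7 = 28.43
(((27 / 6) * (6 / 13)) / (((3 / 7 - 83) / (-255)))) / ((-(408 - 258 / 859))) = -811755/51598196 = -0.02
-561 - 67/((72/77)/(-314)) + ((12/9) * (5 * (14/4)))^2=269789/12 = 22482.42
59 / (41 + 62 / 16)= 1.31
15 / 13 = 1.15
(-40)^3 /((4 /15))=-240000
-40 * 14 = -560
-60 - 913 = -973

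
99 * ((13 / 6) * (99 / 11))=3861/2 = 1930.50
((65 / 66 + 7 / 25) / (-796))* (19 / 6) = -39653/7880400 = -0.01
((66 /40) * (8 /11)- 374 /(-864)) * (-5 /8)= -3527/3456 = -1.02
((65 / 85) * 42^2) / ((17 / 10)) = 229320/289 = 793.49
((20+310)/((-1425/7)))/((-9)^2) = -154/7695 = -0.02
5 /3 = 1.67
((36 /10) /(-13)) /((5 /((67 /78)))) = -201/4225 = -0.05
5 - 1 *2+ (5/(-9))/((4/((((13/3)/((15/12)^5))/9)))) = 452297/151875 = 2.98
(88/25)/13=88/325 = 0.27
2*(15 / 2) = 15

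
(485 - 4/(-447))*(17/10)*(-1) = -3685583/4470 = -824.52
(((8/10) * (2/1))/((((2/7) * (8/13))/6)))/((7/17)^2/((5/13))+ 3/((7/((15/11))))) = 6075069/114074 = 53.26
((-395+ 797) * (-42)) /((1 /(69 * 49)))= -57084804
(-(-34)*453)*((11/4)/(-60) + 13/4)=1974023/40 = 49350.58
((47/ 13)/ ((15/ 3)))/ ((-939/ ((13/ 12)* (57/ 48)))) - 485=-437199293/901440 = -485.00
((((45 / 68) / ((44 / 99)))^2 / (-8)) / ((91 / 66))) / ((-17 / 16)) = 5412825/28613312 = 0.19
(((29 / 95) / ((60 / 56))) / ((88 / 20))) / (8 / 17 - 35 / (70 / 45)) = -986/335445 = 0.00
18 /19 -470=-8912/19 = -469.05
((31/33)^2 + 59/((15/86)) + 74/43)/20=79809611/4682700 = 17.04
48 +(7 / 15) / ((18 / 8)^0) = 48.47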